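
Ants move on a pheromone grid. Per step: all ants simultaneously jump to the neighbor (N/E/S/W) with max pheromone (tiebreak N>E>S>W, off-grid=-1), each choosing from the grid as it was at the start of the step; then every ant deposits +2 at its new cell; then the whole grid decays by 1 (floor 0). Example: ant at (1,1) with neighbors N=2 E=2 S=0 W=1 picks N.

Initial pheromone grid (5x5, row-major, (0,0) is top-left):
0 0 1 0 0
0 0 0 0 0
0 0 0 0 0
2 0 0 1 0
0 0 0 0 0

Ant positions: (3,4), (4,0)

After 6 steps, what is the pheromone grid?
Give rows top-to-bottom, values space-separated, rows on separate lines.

After step 1: ants at (3,3),(3,0)
  0 0 0 0 0
  0 0 0 0 0
  0 0 0 0 0
  3 0 0 2 0
  0 0 0 0 0
After step 2: ants at (2,3),(2,0)
  0 0 0 0 0
  0 0 0 0 0
  1 0 0 1 0
  2 0 0 1 0
  0 0 0 0 0
After step 3: ants at (3,3),(3,0)
  0 0 0 0 0
  0 0 0 0 0
  0 0 0 0 0
  3 0 0 2 0
  0 0 0 0 0
After step 4: ants at (2,3),(2,0)
  0 0 0 0 0
  0 0 0 0 0
  1 0 0 1 0
  2 0 0 1 0
  0 0 0 0 0
After step 5: ants at (3,3),(3,0)
  0 0 0 0 0
  0 0 0 0 0
  0 0 0 0 0
  3 0 0 2 0
  0 0 0 0 0
After step 6: ants at (2,3),(2,0)
  0 0 0 0 0
  0 0 0 0 0
  1 0 0 1 0
  2 0 0 1 0
  0 0 0 0 0

0 0 0 0 0
0 0 0 0 0
1 0 0 1 0
2 0 0 1 0
0 0 0 0 0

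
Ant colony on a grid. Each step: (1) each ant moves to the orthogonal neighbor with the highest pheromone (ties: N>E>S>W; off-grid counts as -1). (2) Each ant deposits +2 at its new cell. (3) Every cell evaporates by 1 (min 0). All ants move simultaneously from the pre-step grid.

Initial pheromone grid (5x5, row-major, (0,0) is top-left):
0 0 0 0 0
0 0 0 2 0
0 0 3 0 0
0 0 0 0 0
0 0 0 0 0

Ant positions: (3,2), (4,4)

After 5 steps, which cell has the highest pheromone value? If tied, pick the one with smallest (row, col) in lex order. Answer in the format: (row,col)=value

Answer: (2,2)=4

Derivation:
Step 1: ant0:(3,2)->N->(2,2) | ant1:(4,4)->N->(3,4)
  grid max=4 at (2,2)
Step 2: ant0:(2,2)->N->(1,2) | ant1:(3,4)->N->(2,4)
  grid max=3 at (2,2)
Step 3: ant0:(1,2)->S->(2,2) | ant1:(2,4)->N->(1,4)
  grid max=4 at (2,2)
Step 4: ant0:(2,2)->N->(1,2) | ant1:(1,4)->N->(0,4)
  grid max=3 at (2,2)
Step 5: ant0:(1,2)->S->(2,2) | ant1:(0,4)->S->(1,4)
  grid max=4 at (2,2)
Final grid:
  0 0 0 0 0
  0 0 0 0 1
  0 0 4 0 0
  0 0 0 0 0
  0 0 0 0 0
Max pheromone 4 at (2,2)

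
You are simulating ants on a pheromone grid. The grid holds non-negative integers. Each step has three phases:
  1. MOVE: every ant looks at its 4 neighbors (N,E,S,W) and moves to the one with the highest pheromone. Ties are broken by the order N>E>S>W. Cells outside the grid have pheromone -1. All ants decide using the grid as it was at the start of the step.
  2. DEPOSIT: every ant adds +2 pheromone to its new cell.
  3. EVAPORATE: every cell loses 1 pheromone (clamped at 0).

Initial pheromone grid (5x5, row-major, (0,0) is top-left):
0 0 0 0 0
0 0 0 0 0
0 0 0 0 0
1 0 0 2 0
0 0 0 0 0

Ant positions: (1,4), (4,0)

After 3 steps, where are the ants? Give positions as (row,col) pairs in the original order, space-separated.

Step 1: ant0:(1,4)->N->(0,4) | ant1:(4,0)->N->(3,0)
  grid max=2 at (3,0)
Step 2: ant0:(0,4)->S->(1,4) | ant1:(3,0)->N->(2,0)
  grid max=1 at (1,4)
Step 3: ant0:(1,4)->N->(0,4) | ant1:(2,0)->S->(3,0)
  grid max=2 at (3,0)

(0,4) (3,0)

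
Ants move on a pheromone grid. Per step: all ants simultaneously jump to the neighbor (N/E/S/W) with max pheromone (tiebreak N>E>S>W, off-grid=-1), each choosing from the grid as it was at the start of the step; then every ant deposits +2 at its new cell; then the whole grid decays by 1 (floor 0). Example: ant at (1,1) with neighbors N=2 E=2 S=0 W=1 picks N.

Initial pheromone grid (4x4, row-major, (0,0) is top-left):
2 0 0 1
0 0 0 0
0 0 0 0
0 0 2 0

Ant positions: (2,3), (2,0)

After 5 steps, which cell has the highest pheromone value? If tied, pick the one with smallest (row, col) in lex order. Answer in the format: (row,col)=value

Step 1: ant0:(2,3)->N->(1,3) | ant1:(2,0)->N->(1,0)
  grid max=1 at (0,0)
Step 2: ant0:(1,3)->N->(0,3) | ant1:(1,0)->N->(0,0)
  grid max=2 at (0,0)
Step 3: ant0:(0,3)->S->(1,3) | ant1:(0,0)->E->(0,1)
  grid max=1 at (0,0)
Step 4: ant0:(1,3)->N->(0,3) | ant1:(0,1)->W->(0,0)
  grid max=2 at (0,0)
Step 5: ant0:(0,3)->S->(1,3) | ant1:(0,0)->E->(0,1)
  grid max=1 at (0,0)
Final grid:
  1 1 0 0
  0 0 0 1
  0 0 0 0
  0 0 0 0
Max pheromone 1 at (0,0)

Answer: (0,0)=1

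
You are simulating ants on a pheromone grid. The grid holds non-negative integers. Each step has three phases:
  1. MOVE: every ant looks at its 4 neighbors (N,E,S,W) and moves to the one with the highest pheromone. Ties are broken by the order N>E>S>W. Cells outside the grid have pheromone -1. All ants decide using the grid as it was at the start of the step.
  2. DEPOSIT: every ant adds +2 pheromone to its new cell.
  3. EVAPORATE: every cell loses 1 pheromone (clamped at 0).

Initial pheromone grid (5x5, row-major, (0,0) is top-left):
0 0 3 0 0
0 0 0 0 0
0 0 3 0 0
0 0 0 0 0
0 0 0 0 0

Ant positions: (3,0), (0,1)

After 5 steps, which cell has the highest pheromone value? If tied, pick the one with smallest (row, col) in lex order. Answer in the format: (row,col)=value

Answer: (0,2)=6

Derivation:
Step 1: ant0:(3,0)->N->(2,0) | ant1:(0,1)->E->(0,2)
  grid max=4 at (0,2)
Step 2: ant0:(2,0)->N->(1,0) | ant1:(0,2)->E->(0,3)
  grid max=3 at (0,2)
Step 3: ant0:(1,0)->N->(0,0) | ant1:(0,3)->W->(0,2)
  grid max=4 at (0,2)
Step 4: ant0:(0,0)->E->(0,1) | ant1:(0,2)->E->(0,3)
  grid max=3 at (0,2)
Step 5: ant0:(0,1)->E->(0,2) | ant1:(0,3)->W->(0,2)
  grid max=6 at (0,2)
Final grid:
  0 0 6 0 0
  0 0 0 0 0
  0 0 0 0 0
  0 0 0 0 0
  0 0 0 0 0
Max pheromone 6 at (0,2)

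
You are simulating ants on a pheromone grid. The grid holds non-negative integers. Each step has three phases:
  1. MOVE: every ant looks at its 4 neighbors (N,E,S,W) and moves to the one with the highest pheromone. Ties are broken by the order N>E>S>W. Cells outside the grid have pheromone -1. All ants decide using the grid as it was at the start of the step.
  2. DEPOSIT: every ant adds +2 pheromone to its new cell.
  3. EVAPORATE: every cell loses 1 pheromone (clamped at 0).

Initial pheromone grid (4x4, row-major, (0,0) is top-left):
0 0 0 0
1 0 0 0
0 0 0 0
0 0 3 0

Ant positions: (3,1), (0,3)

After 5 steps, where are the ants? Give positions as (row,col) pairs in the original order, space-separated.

Step 1: ant0:(3,1)->E->(3,2) | ant1:(0,3)->S->(1,3)
  grid max=4 at (3,2)
Step 2: ant0:(3,2)->N->(2,2) | ant1:(1,3)->N->(0,3)
  grid max=3 at (3,2)
Step 3: ant0:(2,2)->S->(3,2) | ant1:(0,3)->S->(1,3)
  grid max=4 at (3,2)
Step 4: ant0:(3,2)->N->(2,2) | ant1:(1,3)->N->(0,3)
  grid max=3 at (3,2)
Step 5: ant0:(2,2)->S->(3,2) | ant1:(0,3)->S->(1,3)
  grid max=4 at (3,2)

(3,2) (1,3)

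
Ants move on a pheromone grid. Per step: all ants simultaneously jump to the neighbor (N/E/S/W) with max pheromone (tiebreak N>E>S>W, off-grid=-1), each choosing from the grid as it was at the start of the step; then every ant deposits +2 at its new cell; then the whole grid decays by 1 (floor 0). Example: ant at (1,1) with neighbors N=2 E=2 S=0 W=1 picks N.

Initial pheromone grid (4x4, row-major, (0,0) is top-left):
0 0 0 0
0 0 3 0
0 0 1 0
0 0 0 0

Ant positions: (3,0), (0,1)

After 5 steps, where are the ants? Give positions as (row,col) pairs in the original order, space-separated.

Step 1: ant0:(3,0)->N->(2,0) | ant1:(0,1)->E->(0,2)
  grid max=2 at (1,2)
Step 2: ant0:(2,0)->N->(1,0) | ant1:(0,2)->S->(1,2)
  grid max=3 at (1,2)
Step 3: ant0:(1,0)->N->(0,0) | ant1:(1,2)->N->(0,2)
  grid max=2 at (1,2)
Step 4: ant0:(0,0)->E->(0,1) | ant1:(0,2)->S->(1,2)
  grid max=3 at (1,2)
Step 5: ant0:(0,1)->E->(0,2) | ant1:(1,2)->N->(0,2)
  grid max=3 at (0,2)

(0,2) (0,2)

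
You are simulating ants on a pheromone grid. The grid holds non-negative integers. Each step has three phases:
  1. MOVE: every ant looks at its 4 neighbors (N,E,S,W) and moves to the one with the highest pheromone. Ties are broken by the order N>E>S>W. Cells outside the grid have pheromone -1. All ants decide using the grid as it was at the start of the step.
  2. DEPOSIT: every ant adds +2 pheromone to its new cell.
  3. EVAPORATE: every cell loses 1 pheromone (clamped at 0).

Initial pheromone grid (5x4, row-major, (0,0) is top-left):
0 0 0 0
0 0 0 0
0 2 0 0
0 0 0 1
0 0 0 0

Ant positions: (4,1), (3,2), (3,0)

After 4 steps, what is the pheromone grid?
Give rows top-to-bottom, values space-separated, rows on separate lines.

After step 1: ants at (3,1),(3,3),(2,0)
  0 0 0 0
  0 0 0 0
  1 1 0 0
  0 1 0 2
  0 0 0 0
After step 2: ants at (2,1),(2,3),(2,1)
  0 0 0 0
  0 0 0 0
  0 4 0 1
  0 0 0 1
  0 0 0 0
After step 3: ants at (1,1),(3,3),(1,1)
  0 0 0 0
  0 3 0 0
  0 3 0 0
  0 0 0 2
  0 0 0 0
After step 4: ants at (2,1),(2,3),(2,1)
  0 0 0 0
  0 2 0 0
  0 6 0 1
  0 0 0 1
  0 0 0 0

0 0 0 0
0 2 0 0
0 6 0 1
0 0 0 1
0 0 0 0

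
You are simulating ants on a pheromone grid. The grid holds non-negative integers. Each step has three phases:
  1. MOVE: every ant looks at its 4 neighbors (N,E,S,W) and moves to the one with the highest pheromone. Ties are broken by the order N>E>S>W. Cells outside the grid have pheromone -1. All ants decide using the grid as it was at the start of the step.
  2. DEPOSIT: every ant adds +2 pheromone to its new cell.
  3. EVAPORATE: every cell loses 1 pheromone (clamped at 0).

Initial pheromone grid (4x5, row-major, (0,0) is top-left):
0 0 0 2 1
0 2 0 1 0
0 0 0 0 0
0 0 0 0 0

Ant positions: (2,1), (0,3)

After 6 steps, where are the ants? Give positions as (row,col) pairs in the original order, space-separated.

Step 1: ant0:(2,1)->N->(1,1) | ant1:(0,3)->E->(0,4)
  grid max=3 at (1,1)
Step 2: ant0:(1,1)->N->(0,1) | ant1:(0,4)->W->(0,3)
  grid max=2 at (0,3)
Step 3: ant0:(0,1)->S->(1,1) | ant1:(0,3)->E->(0,4)
  grid max=3 at (1,1)
Step 4: ant0:(1,1)->N->(0,1) | ant1:(0,4)->W->(0,3)
  grid max=2 at (0,3)
Step 5: ant0:(0,1)->S->(1,1) | ant1:(0,3)->E->(0,4)
  grid max=3 at (1,1)
Step 6: ant0:(1,1)->N->(0,1) | ant1:(0,4)->W->(0,3)
  grid max=2 at (0,3)

(0,1) (0,3)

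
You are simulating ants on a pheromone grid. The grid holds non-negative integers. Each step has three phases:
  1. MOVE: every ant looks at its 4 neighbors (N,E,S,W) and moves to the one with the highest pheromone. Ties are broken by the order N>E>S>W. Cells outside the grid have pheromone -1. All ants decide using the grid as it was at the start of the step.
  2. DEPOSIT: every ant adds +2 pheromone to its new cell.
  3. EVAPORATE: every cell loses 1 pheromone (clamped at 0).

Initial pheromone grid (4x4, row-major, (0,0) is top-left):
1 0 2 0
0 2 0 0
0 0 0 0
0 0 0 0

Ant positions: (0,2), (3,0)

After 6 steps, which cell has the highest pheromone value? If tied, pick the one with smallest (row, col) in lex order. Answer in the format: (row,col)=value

Step 1: ant0:(0,2)->E->(0,3) | ant1:(3,0)->N->(2,0)
  grid max=1 at (0,2)
Step 2: ant0:(0,3)->W->(0,2) | ant1:(2,0)->N->(1,0)
  grid max=2 at (0,2)
Step 3: ant0:(0,2)->E->(0,3) | ant1:(1,0)->N->(0,0)
  grid max=1 at (0,0)
Step 4: ant0:(0,3)->W->(0,2) | ant1:(0,0)->E->(0,1)
  grid max=2 at (0,2)
Step 5: ant0:(0,2)->W->(0,1) | ant1:(0,1)->E->(0,2)
  grid max=3 at (0,2)
Step 6: ant0:(0,1)->E->(0,2) | ant1:(0,2)->W->(0,1)
  grid max=4 at (0,2)
Final grid:
  0 3 4 0
  0 0 0 0
  0 0 0 0
  0 0 0 0
Max pheromone 4 at (0,2)

Answer: (0,2)=4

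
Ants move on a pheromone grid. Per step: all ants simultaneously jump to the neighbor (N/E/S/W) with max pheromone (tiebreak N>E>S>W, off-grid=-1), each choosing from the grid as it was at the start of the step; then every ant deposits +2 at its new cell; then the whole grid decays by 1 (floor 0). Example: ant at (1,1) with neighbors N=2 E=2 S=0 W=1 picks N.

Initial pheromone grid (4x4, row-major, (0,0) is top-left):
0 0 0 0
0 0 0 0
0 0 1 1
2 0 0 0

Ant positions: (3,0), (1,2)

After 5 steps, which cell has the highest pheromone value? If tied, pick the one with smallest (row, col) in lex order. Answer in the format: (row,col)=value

Answer: (2,2)=2

Derivation:
Step 1: ant0:(3,0)->N->(2,0) | ant1:(1,2)->S->(2,2)
  grid max=2 at (2,2)
Step 2: ant0:(2,0)->S->(3,0) | ant1:(2,2)->N->(1,2)
  grid max=2 at (3,0)
Step 3: ant0:(3,0)->N->(2,0) | ant1:(1,2)->S->(2,2)
  grid max=2 at (2,2)
Step 4: ant0:(2,0)->S->(3,0) | ant1:(2,2)->N->(1,2)
  grid max=2 at (3,0)
Step 5: ant0:(3,0)->N->(2,0) | ant1:(1,2)->S->(2,2)
  grid max=2 at (2,2)
Final grid:
  0 0 0 0
  0 0 0 0
  1 0 2 0
  1 0 0 0
Max pheromone 2 at (2,2)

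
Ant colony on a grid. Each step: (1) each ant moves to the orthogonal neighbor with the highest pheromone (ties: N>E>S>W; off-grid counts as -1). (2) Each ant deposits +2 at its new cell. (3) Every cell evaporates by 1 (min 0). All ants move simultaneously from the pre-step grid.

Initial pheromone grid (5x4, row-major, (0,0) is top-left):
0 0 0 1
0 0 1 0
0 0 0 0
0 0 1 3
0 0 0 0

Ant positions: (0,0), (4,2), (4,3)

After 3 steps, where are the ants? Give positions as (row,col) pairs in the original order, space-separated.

Step 1: ant0:(0,0)->E->(0,1) | ant1:(4,2)->N->(3,2) | ant2:(4,3)->N->(3,3)
  grid max=4 at (3,3)
Step 2: ant0:(0,1)->E->(0,2) | ant1:(3,2)->E->(3,3) | ant2:(3,3)->W->(3,2)
  grid max=5 at (3,3)
Step 3: ant0:(0,2)->E->(0,3) | ant1:(3,3)->W->(3,2) | ant2:(3,2)->E->(3,3)
  grid max=6 at (3,3)

(0,3) (3,2) (3,3)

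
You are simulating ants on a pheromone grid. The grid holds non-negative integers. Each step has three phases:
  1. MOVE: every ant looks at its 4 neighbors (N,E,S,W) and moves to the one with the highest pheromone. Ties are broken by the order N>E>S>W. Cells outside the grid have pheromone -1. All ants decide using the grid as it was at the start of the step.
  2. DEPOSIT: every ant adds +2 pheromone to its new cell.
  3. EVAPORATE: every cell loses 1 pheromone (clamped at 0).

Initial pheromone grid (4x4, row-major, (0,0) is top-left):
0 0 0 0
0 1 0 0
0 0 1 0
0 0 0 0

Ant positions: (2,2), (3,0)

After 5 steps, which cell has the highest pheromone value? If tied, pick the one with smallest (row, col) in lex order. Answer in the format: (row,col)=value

Answer: (0,2)=1

Derivation:
Step 1: ant0:(2,2)->N->(1,2) | ant1:(3,0)->N->(2,0)
  grid max=1 at (1,2)
Step 2: ant0:(1,2)->N->(0,2) | ant1:(2,0)->N->(1,0)
  grid max=1 at (0,2)
Step 3: ant0:(0,2)->E->(0,3) | ant1:(1,0)->N->(0,0)
  grid max=1 at (0,0)
Step 4: ant0:(0,3)->S->(1,3) | ant1:(0,0)->E->(0,1)
  grid max=1 at (0,1)
Step 5: ant0:(1,3)->N->(0,3) | ant1:(0,1)->E->(0,2)
  grid max=1 at (0,2)
Final grid:
  0 0 1 1
  0 0 0 0
  0 0 0 0
  0 0 0 0
Max pheromone 1 at (0,2)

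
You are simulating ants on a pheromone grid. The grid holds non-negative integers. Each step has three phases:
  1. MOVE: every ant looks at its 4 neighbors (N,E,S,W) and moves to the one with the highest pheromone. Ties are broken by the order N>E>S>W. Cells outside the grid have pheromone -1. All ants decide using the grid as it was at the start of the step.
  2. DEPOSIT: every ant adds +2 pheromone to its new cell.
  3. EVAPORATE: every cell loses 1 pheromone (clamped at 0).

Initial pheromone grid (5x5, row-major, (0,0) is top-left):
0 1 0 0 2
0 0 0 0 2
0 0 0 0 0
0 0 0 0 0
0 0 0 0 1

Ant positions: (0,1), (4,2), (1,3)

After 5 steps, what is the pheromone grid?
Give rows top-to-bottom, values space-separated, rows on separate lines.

After step 1: ants at (0,2),(3,2),(1,4)
  0 0 1 0 1
  0 0 0 0 3
  0 0 0 0 0
  0 0 1 0 0
  0 0 0 0 0
After step 2: ants at (0,3),(2,2),(0,4)
  0 0 0 1 2
  0 0 0 0 2
  0 0 1 0 0
  0 0 0 0 0
  0 0 0 0 0
After step 3: ants at (0,4),(1,2),(1,4)
  0 0 0 0 3
  0 0 1 0 3
  0 0 0 0 0
  0 0 0 0 0
  0 0 0 0 0
After step 4: ants at (1,4),(0,2),(0,4)
  0 0 1 0 4
  0 0 0 0 4
  0 0 0 0 0
  0 0 0 0 0
  0 0 0 0 0
After step 5: ants at (0,4),(0,3),(1,4)
  0 0 0 1 5
  0 0 0 0 5
  0 0 0 0 0
  0 0 0 0 0
  0 0 0 0 0

0 0 0 1 5
0 0 0 0 5
0 0 0 0 0
0 0 0 0 0
0 0 0 0 0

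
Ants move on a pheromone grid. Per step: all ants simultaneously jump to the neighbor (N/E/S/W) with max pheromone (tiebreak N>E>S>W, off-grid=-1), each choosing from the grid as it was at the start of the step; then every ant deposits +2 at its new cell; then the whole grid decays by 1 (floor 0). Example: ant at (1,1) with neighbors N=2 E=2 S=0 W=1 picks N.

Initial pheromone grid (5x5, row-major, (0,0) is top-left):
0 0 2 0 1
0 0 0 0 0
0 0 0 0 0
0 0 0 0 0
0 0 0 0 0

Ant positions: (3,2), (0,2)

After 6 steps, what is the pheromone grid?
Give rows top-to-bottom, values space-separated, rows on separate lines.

After step 1: ants at (2,2),(0,3)
  0 0 1 1 0
  0 0 0 0 0
  0 0 1 0 0
  0 0 0 0 0
  0 0 0 0 0
After step 2: ants at (1,2),(0,2)
  0 0 2 0 0
  0 0 1 0 0
  0 0 0 0 0
  0 0 0 0 0
  0 0 0 0 0
After step 3: ants at (0,2),(1,2)
  0 0 3 0 0
  0 0 2 0 0
  0 0 0 0 0
  0 0 0 0 0
  0 0 0 0 0
After step 4: ants at (1,2),(0,2)
  0 0 4 0 0
  0 0 3 0 0
  0 0 0 0 0
  0 0 0 0 0
  0 0 0 0 0
After step 5: ants at (0,2),(1,2)
  0 0 5 0 0
  0 0 4 0 0
  0 0 0 0 0
  0 0 0 0 0
  0 0 0 0 0
After step 6: ants at (1,2),(0,2)
  0 0 6 0 0
  0 0 5 0 0
  0 0 0 0 0
  0 0 0 0 0
  0 0 0 0 0

0 0 6 0 0
0 0 5 0 0
0 0 0 0 0
0 0 0 0 0
0 0 0 0 0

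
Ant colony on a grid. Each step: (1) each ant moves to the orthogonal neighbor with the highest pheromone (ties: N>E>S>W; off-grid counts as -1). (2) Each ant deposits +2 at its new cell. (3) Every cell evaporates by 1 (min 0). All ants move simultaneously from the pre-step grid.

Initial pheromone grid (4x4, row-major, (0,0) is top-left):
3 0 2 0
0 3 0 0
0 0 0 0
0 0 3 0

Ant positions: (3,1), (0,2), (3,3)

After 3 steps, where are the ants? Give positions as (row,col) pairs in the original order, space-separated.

Step 1: ant0:(3,1)->E->(3,2) | ant1:(0,2)->E->(0,3) | ant2:(3,3)->W->(3,2)
  grid max=6 at (3,2)
Step 2: ant0:(3,2)->N->(2,2) | ant1:(0,3)->W->(0,2) | ant2:(3,2)->N->(2,2)
  grid max=5 at (3,2)
Step 3: ant0:(2,2)->S->(3,2) | ant1:(0,2)->E->(0,3) | ant2:(2,2)->S->(3,2)
  grid max=8 at (3,2)

(3,2) (0,3) (3,2)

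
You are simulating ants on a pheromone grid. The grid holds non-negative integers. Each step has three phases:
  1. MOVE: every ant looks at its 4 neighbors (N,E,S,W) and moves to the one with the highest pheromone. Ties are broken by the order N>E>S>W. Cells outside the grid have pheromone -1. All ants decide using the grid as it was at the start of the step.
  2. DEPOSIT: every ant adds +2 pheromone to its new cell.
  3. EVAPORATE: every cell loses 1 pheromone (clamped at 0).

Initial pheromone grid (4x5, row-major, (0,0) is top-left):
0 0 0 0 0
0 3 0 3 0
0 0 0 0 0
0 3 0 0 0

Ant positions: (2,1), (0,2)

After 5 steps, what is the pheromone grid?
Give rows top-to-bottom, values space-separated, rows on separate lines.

After step 1: ants at (1,1),(0,3)
  0 0 0 1 0
  0 4 0 2 0
  0 0 0 0 0
  0 2 0 0 0
After step 2: ants at (0,1),(1,3)
  0 1 0 0 0
  0 3 0 3 0
  0 0 0 0 0
  0 1 0 0 0
After step 3: ants at (1,1),(0,3)
  0 0 0 1 0
  0 4 0 2 0
  0 0 0 0 0
  0 0 0 0 0
After step 4: ants at (0,1),(1,3)
  0 1 0 0 0
  0 3 0 3 0
  0 0 0 0 0
  0 0 0 0 0
After step 5: ants at (1,1),(0,3)
  0 0 0 1 0
  0 4 0 2 0
  0 0 0 0 0
  0 0 0 0 0

0 0 0 1 0
0 4 0 2 0
0 0 0 0 0
0 0 0 0 0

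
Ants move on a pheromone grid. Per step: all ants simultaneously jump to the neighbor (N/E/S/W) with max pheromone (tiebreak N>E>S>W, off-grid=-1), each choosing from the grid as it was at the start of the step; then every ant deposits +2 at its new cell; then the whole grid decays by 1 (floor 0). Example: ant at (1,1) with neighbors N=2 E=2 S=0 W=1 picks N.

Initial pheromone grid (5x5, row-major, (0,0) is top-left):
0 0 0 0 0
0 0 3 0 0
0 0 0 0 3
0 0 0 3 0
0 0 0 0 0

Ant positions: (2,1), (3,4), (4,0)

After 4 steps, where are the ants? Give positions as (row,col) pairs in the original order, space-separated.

Step 1: ant0:(2,1)->N->(1,1) | ant1:(3,4)->N->(2,4) | ant2:(4,0)->N->(3,0)
  grid max=4 at (2,4)
Step 2: ant0:(1,1)->E->(1,2) | ant1:(2,4)->N->(1,4) | ant2:(3,0)->N->(2,0)
  grid max=3 at (1,2)
Step 3: ant0:(1,2)->N->(0,2) | ant1:(1,4)->S->(2,4) | ant2:(2,0)->N->(1,0)
  grid max=4 at (2,4)
Step 4: ant0:(0,2)->S->(1,2) | ant1:(2,4)->N->(1,4) | ant2:(1,0)->N->(0,0)
  grid max=3 at (1,2)

(1,2) (1,4) (0,0)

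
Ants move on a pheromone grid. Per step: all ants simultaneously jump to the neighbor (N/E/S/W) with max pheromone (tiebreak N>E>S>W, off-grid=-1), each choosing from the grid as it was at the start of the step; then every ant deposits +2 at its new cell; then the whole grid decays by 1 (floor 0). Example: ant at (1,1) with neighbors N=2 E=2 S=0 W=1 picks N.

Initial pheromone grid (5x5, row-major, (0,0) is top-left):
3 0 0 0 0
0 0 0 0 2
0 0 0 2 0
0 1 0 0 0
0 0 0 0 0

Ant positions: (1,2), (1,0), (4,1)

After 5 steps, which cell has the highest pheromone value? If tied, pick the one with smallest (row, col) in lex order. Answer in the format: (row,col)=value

Step 1: ant0:(1,2)->N->(0,2) | ant1:(1,0)->N->(0,0) | ant2:(4,1)->N->(3,1)
  grid max=4 at (0,0)
Step 2: ant0:(0,2)->E->(0,3) | ant1:(0,0)->E->(0,1) | ant2:(3,1)->N->(2,1)
  grid max=3 at (0,0)
Step 3: ant0:(0,3)->E->(0,4) | ant1:(0,1)->W->(0,0) | ant2:(2,1)->S->(3,1)
  grid max=4 at (0,0)
Step 4: ant0:(0,4)->S->(1,4) | ant1:(0,0)->E->(0,1) | ant2:(3,1)->N->(2,1)
  grid max=3 at (0,0)
Step 5: ant0:(1,4)->N->(0,4) | ant1:(0,1)->W->(0,0) | ant2:(2,1)->S->(3,1)
  grid max=4 at (0,0)
Final grid:
  4 0 0 0 1
  0 0 0 0 0
  0 0 0 0 0
  0 2 0 0 0
  0 0 0 0 0
Max pheromone 4 at (0,0)

Answer: (0,0)=4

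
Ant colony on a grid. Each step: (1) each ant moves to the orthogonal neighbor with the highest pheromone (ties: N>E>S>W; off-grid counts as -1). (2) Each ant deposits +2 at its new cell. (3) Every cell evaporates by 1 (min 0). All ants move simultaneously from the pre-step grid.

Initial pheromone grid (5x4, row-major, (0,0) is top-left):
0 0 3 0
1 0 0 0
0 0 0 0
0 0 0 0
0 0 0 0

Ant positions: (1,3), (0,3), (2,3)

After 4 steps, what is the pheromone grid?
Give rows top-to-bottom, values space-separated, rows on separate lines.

After step 1: ants at (0,3),(0,2),(1,3)
  0 0 4 1
  0 0 0 1
  0 0 0 0
  0 0 0 0
  0 0 0 0
After step 2: ants at (0,2),(0,3),(0,3)
  0 0 5 4
  0 0 0 0
  0 0 0 0
  0 0 0 0
  0 0 0 0
After step 3: ants at (0,3),(0,2),(0,2)
  0 0 8 5
  0 0 0 0
  0 0 0 0
  0 0 0 0
  0 0 0 0
After step 4: ants at (0,2),(0,3),(0,3)
  0 0 9 8
  0 0 0 0
  0 0 0 0
  0 0 0 0
  0 0 0 0

0 0 9 8
0 0 0 0
0 0 0 0
0 0 0 0
0 0 0 0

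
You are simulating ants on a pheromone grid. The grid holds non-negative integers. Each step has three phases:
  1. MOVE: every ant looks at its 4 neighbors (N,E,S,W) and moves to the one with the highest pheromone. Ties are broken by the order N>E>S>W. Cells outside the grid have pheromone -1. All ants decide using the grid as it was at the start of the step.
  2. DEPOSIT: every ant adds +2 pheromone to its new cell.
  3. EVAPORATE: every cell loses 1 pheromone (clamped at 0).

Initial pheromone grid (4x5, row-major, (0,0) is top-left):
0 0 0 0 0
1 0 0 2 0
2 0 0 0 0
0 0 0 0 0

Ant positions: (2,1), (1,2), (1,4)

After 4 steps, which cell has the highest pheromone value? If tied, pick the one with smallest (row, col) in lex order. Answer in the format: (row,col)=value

Step 1: ant0:(2,1)->W->(2,0) | ant1:(1,2)->E->(1,3) | ant2:(1,4)->W->(1,3)
  grid max=5 at (1,3)
Step 2: ant0:(2,0)->N->(1,0) | ant1:(1,3)->N->(0,3) | ant2:(1,3)->N->(0,3)
  grid max=4 at (1,3)
Step 3: ant0:(1,0)->S->(2,0) | ant1:(0,3)->S->(1,3) | ant2:(0,3)->S->(1,3)
  grid max=7 at (1,3)
Step 4: ant0:(2,0)->N->(1,0) | ant1:(1,3)->N->(0,3) | ant2:(1,3)->N->(0,3)
  grid max=6 at (1,3)
Final grid:
  0 0 0 5 0
  1 0 0 6 0
  2 0 0 0 0
  0 0 0 0 0
Max pheromone 6 at (1,3)

Answer: (1,3)=6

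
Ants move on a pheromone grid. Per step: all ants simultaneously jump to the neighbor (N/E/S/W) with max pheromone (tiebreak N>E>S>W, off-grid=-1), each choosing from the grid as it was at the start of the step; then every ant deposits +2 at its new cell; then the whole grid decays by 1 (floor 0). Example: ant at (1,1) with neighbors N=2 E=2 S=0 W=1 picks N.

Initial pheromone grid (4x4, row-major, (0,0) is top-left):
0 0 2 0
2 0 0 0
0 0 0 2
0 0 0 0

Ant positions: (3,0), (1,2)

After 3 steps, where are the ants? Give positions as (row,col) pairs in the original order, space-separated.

Step 1: ant0:(3,0)->N->(2,0) | ant1:(1,2)->N->(0,2)
  grid max=3 at (0,2)
Step 2: ant0:(2,0)->N->(1,0) | ant1:(0,2)->E->(0,3)
  grid max=2 at (0,2)
Step 3: ant0:(1,0)->N->(0,0) | ant1:(0,3)->W->(0,2)
  grid max=3 at (0,2)

(0,0) (0,2)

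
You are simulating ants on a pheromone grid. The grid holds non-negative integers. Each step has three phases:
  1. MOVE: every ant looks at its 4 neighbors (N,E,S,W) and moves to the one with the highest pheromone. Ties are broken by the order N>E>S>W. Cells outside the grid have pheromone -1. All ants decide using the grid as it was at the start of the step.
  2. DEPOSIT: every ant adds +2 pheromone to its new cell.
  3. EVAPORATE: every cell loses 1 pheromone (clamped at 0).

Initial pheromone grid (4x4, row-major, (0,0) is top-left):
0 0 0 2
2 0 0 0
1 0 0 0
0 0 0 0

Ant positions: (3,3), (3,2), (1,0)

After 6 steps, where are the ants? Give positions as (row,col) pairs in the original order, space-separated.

Step 1: ant0:(3,3)->N->(2,3) | ant1:(3,2)->N->(2,2) | ant2:(1,0)->S->(2,0)
  grid max=2 at (2,0)
Step 2: ant0:(2,3)->W->(2,2) | ant1:(2,2)->E->(2,3) | ant2:(2,0)->N->(1,0)
  grid max=2 at (1,0)
Step 3: ant0:(2,2)->E->(2,3) | ant1:(2,3)->W->(2,2) | ant2:(1,0)->S->(2,0)
  grid max=3 at (2,2)
Step 4: ant0:(2,3)->W->(2,2) | ant1:(2,2)->E->(2,3) | ant2:(2,0)->N->(1,0)
  grid max=4 at (2,2)
Step 5: ant0:(2,2)->E->(2,3) | ant1:(2,3)->W->(2,2) | ant2:(1,0)->S->(2,0)
  grid max=5 at (2,2)
Step 6: ant0:(2,3)->W->(2,2) | ant1:(2,2)->E->(2,3) | ant2:(2,0)->N->(1,0)
  grid max=6 at (2,2)

(2,2) (2,3) (1,0)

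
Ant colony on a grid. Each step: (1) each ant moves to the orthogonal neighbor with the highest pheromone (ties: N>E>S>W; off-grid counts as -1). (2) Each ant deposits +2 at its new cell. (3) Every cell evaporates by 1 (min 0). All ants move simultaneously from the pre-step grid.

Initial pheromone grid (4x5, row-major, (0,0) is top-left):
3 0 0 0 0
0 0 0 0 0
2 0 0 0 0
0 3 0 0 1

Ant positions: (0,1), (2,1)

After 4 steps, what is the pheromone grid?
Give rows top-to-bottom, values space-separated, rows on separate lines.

After step 1: ants at (0,0),(3,1)
  4 0 0 0 0
  0 0 0 0 0
  1 0 0 0 0
  0 4 0 0 0
After step 2: ants at (0,1),(2,1)
  3 1 0 0 0
  0 0 0 0 0
  0 1 0 0 0
  0 3 0 0 0
After step 3: ants at (0,0),(3,1)
  4 0 0 0 0
  0 0 0 0 0
  0 0 0 0 0
  0 4 0 0 0
After step 4: ants at (0,1),(2,1)
  3 1 0 0 0
  0 0 0 0 0
  0 1 0 0 0
  0 3 0 0 0

3 1 0 0 0
0 0 0 0 0
0 1 0 0 0
0 3 0 0 0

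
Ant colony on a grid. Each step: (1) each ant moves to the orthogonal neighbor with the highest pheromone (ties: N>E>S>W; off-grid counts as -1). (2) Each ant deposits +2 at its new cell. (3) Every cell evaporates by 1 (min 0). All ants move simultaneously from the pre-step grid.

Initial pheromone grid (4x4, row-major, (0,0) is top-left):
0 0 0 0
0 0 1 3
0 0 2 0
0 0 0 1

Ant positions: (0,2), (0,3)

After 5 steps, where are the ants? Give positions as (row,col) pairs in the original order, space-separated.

Step 1: ant0:(0,2)->S->(1,2) | ant1:(0,3)->S->(1,3)
  grid max=4 at (1,3)
Step 2: ant0:(1,2)->E->(1,3) | ant1:(1,3)->W->(1,2)
  grid max=5 at (1,3)
Step 3: ant0:(1,3)->W->(1,2) | ant1:(1,2)->E->(1,3)
  grid max=6 at (1,3)
Step 4: ant0:(1,2)->E->(1,3) | ant1:(1,3)->W->(1,2)
  grid max=7 at (1,3)
Step 5: ant0:(1,3)->W->(1,2) | ant1:(1,2)->E->(1,3)
  grid max=8 at (1,3)

(1,2) (1,3)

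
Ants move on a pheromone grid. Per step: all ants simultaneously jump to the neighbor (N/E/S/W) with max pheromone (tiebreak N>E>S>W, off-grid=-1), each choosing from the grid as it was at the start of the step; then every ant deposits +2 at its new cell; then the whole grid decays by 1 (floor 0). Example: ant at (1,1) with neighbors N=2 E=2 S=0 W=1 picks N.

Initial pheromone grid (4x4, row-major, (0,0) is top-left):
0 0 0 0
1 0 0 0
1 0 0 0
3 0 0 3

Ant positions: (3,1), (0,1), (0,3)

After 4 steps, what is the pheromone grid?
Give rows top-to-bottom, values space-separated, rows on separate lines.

After step 1: ants at (3,0),(0,2),(1,3)
  0 0 1 0
  0 0 0 1
  0 0 0 0
  4 0 0 2
After step 2: ants at (2,0),(0,3),(0,3)
  0 0 0 3
  0 0 0 0
  1 0 0 0
  3 0 0 1
After step 3: ants at (3,0),(1,3),(1,3)
  0 0 0 2
  0 0 0 3
  0 0 0 0
  4 0 0 0
After step 4: ants at (2,0),(0,3),(0,3)
  0 0 0 5
  0 0 0 2
  1 0 0 0
  3 0 0 0

0 0 0 5
0 0 0 2
1 0 0 0
3 0 0 0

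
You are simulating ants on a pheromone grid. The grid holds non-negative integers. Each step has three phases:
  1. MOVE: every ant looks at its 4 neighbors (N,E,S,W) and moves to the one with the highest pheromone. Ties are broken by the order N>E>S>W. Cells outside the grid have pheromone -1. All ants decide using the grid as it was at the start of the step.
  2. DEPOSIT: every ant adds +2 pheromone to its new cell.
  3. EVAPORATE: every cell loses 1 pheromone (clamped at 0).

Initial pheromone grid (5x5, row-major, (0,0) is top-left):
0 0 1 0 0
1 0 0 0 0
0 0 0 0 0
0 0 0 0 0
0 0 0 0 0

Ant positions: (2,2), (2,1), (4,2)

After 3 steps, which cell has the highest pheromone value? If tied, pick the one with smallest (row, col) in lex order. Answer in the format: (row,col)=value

Answer: (1,2)=5

Derivation:
Step 1: ant0:(2,2)->N->(1,2) | ant1:(2,1)->N->(1,1) | ant2:(4,2)->N->(3,2)
  grid max=1 at (1,1)
Step 2: ant0:(1,2)->W->(1,1) | ant1:(1,1)->E->(1,2) | ant2:(3,2)->N->(2,2)
  grid max=2 at (1,1)
Step 3: ant0:(1,1)->E->(1,2) | ant1:(1,2)->W->(1,1) | ant2:(2,2)->N->(1,2)
  grid max=5 at (1,2)
Final grid:
  0 0 0 0 0
  0 3 5 0 0
  0 0 0 0 0
  0 0 0 0 0
  0 0 0 0 0
Max pheromone 5 at (1,2)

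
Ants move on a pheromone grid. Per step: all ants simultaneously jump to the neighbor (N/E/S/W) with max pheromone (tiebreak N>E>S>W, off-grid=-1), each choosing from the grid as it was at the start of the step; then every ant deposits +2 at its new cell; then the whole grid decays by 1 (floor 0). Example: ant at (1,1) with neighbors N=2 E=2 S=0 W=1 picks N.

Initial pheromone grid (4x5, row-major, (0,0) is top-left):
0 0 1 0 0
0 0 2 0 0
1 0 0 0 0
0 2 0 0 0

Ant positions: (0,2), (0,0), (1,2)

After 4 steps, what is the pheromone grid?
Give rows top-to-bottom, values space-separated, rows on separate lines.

After step 1: ants at (1,2),(0,1),(0,2)
  0 1 2 0 0
  0 0 3 0 0
  0 0 0 0 0
  0 1 0 0 0
After step 2: ants at (0,2),(0,2),(1,2)
  0 0 5 0 0
  0 0 4 0 0
  0 0 0 0 0
  0 0 0 0 0
After step 3: ants at (1,2),(1,2),(0,2)
  0 0 6 0 0
  0 0 7 0 0
  0 0 0 0 0
  0 0 0 0 0
After step 4: ants at (0,2),(0,2),(1,2)
  0 0 9 0 0
  0 0 8 0 0
  0 0 0 0 0
  0 0 0 0 0

0 0 9 0 0
0 0 8 0 0
0 0 0 0 0
0 0 0 0 0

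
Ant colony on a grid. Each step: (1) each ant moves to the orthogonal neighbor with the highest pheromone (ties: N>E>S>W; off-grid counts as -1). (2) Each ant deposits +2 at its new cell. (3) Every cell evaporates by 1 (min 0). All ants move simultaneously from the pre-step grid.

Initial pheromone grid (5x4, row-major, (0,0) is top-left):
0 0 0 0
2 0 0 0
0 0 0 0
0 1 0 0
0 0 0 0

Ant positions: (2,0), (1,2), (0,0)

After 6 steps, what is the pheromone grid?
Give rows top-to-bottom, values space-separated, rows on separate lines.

After step 1: ants at (1,0),(0,2),(1,0)
  0 0 1 0
  5 0 0 0
  0 0 0 0
  0 0 0 0
  0 0 0 0
After step 2: ants at (0,0),(0,3),(0,0)
  3 0 0 1
  4 0 0 0
  0 0 0 0
  0 0 0 0
  0 0 0 0
After step 3: ants at (1,0),(1,3),(1,0)
  2 0 0 0
  7 0 0 1
  0 0 0 0
  0 0 0 0
  0 0 0 0
After step 4: ants at (0,0),(0,3),(0,0)
  5 0 0 1
  6 0 0 0
  0 0 0 0
  0 0 0 0
  0 0 0 0
After step 5: ants at (1,0),(1,3),(1,0)
  4 0 0 0
  9 0 0 1
  0 0 0 0
  0 0 0 0
  0 0 0 0
After step 6: ants at (0,0),(0,3),(0,0)
  7 0 0 1
  8 0 0 0
  0 0 0 0
  0 0 0 0
  0 0 0 0

7 0 0 1
8 0 0 0
0 0 0 0
0 0 0 0
0 0 0 0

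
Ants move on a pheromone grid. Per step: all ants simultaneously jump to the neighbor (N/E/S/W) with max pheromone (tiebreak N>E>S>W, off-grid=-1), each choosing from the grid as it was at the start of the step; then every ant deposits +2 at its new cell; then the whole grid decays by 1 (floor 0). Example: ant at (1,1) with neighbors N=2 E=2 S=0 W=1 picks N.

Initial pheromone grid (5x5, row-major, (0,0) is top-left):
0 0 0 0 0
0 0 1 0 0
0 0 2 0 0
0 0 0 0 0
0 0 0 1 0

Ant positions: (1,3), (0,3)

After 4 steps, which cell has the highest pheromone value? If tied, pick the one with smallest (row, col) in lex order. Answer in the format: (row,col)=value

Answer: (2,2)=2

Derivation:
Step 1: ant0:(1,3)->W->(1,2) | ant1:(0,3)->E->(0,4)
  grid max=2 at (1,2)
Step 2: ant0:(1,2)->S->(2,2) | ant1:(0,4)->S->(1,4)
  grid max=2 at (2,2)
Step 3: ant0:(2,2)->N->(1,2) | ant1:(1,4)->N->(0,4)
  grid max=2 at (1,2)
Step 4: ant0:(1,2)->S->(2,2) | ant1:(0,4)->S->(1,4)
  grid max=2 at (2,2)
Final grid:
  0 0 0 0 0
  0 0 1 0 1
  0 0 2 0 0
  0 0 0 0 0
  0 0 0 0 0
Max pheromone 2 at (2,2)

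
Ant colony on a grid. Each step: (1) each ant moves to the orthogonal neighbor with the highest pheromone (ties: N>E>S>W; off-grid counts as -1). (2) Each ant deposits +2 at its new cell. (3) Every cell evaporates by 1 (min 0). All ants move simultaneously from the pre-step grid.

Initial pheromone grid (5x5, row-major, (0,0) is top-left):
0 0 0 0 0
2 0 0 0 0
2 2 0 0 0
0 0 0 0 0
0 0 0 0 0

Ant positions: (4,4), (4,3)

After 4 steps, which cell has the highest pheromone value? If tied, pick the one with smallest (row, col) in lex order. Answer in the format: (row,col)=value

Step 1: ant0:(4,4)->N->(3,4) | ant1:(4,3)->N->(3,3)
  grid max=1 at (1,0)
Step 2: ant0:(3,4)->W->(3,3) | ant1:(3,3)->E->(3,4)
  grid max=2 at (3,3)
Step 3: ant0:(3,3)->E->(3,4) | ant1:(3,4)->W->(3,3)
  grid max=3 at (3,3)
Step 4: ant0:(3,4)->W->(3,3) | ant1:(3,3)->E->(3,4)
  grid max=4 at (3,3)
Final grid:
  0 0 0 0 0
  0 0 0 0 0
  0 0 0 0 0
  0 0 0 4 4
  0 0 0 0 0
Max pheromone 4 at (3,3)

Answer: (3,3)=4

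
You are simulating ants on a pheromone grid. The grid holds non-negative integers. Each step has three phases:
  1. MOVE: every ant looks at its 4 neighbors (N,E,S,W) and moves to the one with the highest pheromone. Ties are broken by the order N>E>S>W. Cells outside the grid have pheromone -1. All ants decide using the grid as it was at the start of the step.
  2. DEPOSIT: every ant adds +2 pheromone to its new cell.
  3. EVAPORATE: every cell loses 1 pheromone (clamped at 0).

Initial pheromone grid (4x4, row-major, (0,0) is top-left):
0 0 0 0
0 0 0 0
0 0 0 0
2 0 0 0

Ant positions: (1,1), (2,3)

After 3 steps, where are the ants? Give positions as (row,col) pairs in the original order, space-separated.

Step 1: ant0:(1,1)->N->(0,1) | ant1:(2,3)->N->(1,3)
  grid max=1 at (0,1)
Step 2: ant0:(0,1)->E->(0,2) | ant1:(1,3)->N->(0,3)
  grid max=1 at (0,2)
Step 3: ant0:(0,2)->E->(0,3) | ant1:(0,3)->W->(0,2)
  grid max=2 at (0,2)

(0,3) (0,2)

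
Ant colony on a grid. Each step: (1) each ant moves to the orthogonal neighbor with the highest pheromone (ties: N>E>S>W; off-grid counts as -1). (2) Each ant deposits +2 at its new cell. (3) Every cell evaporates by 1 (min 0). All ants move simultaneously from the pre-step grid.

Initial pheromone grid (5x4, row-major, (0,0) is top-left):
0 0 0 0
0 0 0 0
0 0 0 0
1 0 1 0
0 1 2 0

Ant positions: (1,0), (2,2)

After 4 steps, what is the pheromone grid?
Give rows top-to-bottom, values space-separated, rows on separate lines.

After step 1: ants at (0,0),(3,2)
  1 0 0 0
  0 0 0 0
  0 0 0 0
  0 0 2 0
  0 0 1 0
After step 2: ants at (0,1),(4,2)
  0 1 0 0
  0 0 0 0
  0 0 0 0
  0 0 1 0
  0 0 2 0
After step 3: ants at (0,2),(3,2)
  0 0 1 0
  0 0 0 0
  0 0 0 0
  0 0 2 0
  0 0 1 0
After step 4: ants at (0,3),(4,2)
  0 0 0 1
  0 0 0 0
  0 0 0 0
  0 0 1 0
  0 0 2 0

0 0 0 1
0 0 0 0
0 0 0 0
0 0 1 0
0 0 2 0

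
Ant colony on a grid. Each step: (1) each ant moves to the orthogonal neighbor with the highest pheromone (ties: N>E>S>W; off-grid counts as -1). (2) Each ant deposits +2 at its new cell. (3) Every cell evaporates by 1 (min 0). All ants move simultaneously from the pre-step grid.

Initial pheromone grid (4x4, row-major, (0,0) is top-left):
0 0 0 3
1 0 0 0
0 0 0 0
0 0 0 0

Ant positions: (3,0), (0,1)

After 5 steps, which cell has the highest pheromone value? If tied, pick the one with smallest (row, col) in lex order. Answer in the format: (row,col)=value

Answer: (0,3)=2

Derivation:
Step 1: ant0:(3,0)->N->(2,0) | ant1:(0,1)->E->(0,2)
  grid max=2 at (0,3)
Step 2: ant0:(2,0)->N->(1,0) | ant1:(0,2)->E->(0,3)
  grid max=3 at (0,3)
Step 3: ant0:(1,0)->N->(0,0) | ant1:(0,3)->S->(1,3)
  grid max=2 at (0,3)
Step 4: ant0:(0,0)->E->(0,1) | ant1:(1,3)->N->(0,3)
  grid max=3 at (0,3)
Step 5: ant0:(0,1)->E->(0,2) | ant1:(0,3)->S->(1,3)
  grid max=2 at (0,3)
Final grid:
  0 0 1 2
  0 0 0 1
  0 0 0 0
  0 0 0 0
Max pheromone 2 at (0,3)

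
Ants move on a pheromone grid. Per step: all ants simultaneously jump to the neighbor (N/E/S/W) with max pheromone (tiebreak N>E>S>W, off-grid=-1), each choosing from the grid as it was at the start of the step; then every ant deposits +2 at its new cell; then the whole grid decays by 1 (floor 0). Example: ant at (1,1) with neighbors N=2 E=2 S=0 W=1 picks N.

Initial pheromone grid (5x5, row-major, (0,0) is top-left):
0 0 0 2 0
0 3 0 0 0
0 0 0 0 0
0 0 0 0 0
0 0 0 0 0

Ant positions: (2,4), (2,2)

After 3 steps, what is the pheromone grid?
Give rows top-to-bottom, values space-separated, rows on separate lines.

After step 1: ants at (1,4),(1,2)
  0 0 0 1 0
  0 2 1 0 1
  0 0 0 0 0
  0 0 0 0 0
  0 0 0 0 0
After step 2: ants at (0,4),(1,1)
  0 0 0 0 1
  0 3 0 0 0
  0 0 0 0 0
  0 0 0 0 0
  0 0 0 0 0
After step 3: ants at (1,4),(0,1)
  0 1 0 0 0
  0 2 0 0 1
  0 0 0 0 0
  0 0 0 0 0
  0 0 0 0 0

0 1 0 0 0
0 2 0 0 1
0 0 0 0 0
0 0 0 0 0
0 0 0 0 0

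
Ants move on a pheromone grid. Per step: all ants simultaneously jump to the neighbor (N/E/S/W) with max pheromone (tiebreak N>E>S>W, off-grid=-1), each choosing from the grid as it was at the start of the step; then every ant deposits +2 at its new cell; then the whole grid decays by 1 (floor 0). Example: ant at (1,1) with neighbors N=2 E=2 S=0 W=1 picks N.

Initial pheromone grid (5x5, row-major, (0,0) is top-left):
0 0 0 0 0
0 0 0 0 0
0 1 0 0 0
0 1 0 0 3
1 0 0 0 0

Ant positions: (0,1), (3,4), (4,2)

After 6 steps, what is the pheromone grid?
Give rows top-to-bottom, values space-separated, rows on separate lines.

After step 1: ants at (0,2),(2,4),(3,2)
  0 0 1 0 0
  0 0 0 0 0
  0 0 0 0 1
  0 0 1 0 2
  0 0 0 0 0
After step 2: ants at (0,3),(3,4),(2,2)
  0 0 0 1 0
  0 0 0 0 0
  0 0 1 0 0
  0 0 0 0 3
  0 0 0 0 0
After step 3: ants at (0,4),(2,4),(1,2)
  0 0 0 0 1
  0 0 1 0 0
  0 0 0 0 1
  0 0 0 0 2
  0 0 0 0 0
After step 4: ants at (1,4),(3,4),(0,2)
  0 0 1 0 0
  0 0 0 0 1
  0 0 0 0 0
  0 0 0 0 3
  0 0 0 0 0
After step 5: ants at (0,4),(2,4),(0,3)
  0 0 0 1 1
  0 0 0 0 0
  0 0 0 0 1
  0 0 0 0 2
  0 0 0 0 0
After step 6: ants at (0,3),(3,4),(0,4)
  0 0 0 2 2
  0 0 0 0 0
  0 0 0 0 0
  0 0 0 0 3
  0 0 0 0 0

0 0 0 2 2
0 0 0 0 0
0 0 0 0 0
0 0 0 0 3
0 0 0 0 0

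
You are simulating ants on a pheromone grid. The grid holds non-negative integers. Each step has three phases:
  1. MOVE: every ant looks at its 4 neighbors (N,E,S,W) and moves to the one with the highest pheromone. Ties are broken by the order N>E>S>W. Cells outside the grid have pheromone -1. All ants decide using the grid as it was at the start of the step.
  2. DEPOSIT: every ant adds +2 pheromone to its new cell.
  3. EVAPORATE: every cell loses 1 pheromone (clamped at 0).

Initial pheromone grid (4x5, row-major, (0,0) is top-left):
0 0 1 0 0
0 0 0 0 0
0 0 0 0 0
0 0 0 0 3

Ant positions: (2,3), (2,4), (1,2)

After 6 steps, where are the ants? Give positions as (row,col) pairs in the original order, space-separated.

Step 1: ant0:(2,3)->N->(1,3) | ant1:(2,4)->S->(3,4) | ant2:(1,2)->N->(0,2)
  grid max=4 at (3,4)
Step 2: ant0:(1,3)->N->(0,3) | ant1:(3,4)->N->(2,4) | ant2:(0,2)->E->(0,3)
  grid max=3 at (0,3)
Step 3: ant0:(0,3)->W->(0,2) | ant1:(2,4)->S->(3,4) | ant2:(0,3)->W->(0,2)
  grid max=4 at (0,2)
Step 4: ant0:(0,2)->E->(0,3) | ant1:(3,4)->N->(2,4) | ant2:(0,2)->E->(0,3)
  grid max=5 at (0,3)
Step 5: ant0:(0,3)->W->(0,2) | ant1:(2,4)->S->(3,4) | ant2:(0,3)->W->(0,2)
  grid max=6 at (0,2)
Step 6: ant0:(0,2)->E->(0,3) | ant1:(3,4)->N->(2,4) | ant2:(0,2)->E->(0,3)
  grid max=7 at (0,3)

(0,3) (2,4) (0,3)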